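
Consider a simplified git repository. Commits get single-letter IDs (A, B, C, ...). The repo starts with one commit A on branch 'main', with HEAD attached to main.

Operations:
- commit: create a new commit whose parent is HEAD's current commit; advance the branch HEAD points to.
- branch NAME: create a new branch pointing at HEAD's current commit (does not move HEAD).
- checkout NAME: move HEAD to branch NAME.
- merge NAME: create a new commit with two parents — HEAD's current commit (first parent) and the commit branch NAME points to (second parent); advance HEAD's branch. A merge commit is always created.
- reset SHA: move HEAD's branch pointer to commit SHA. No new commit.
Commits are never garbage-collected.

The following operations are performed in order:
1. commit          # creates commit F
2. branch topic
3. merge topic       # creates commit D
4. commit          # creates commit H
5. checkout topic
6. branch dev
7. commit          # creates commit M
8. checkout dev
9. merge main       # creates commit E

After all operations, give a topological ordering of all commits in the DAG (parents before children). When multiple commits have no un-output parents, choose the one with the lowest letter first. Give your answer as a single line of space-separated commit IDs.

After op 1 (commit): HEAD=main@F [main=F]
After op 2 (branch): HEAD=main@F [main=F topic=F]
After op 3 (merge): HEAD=main@D [main=D topic=F]
After op 4 (commit): HEAD=main@H [main=H topic=F]
After op 5 (checkout): HEAD=topic@F [main=H topic=F]
After op 6 (branch): HEAD=topic@F [dev=F main=H topic=F]
After op 7 (commit): HEAD=topic@M [dev=F main=H topic=M]
After op 8 (checkout): HEAD=dev@F [dev=F main=H topic=M]
After op 9 (merge): HEAD=dev@E [dev=E main=H topic=M]
commit A: parents=[]
commit D: parents=['F', 'F']
commit E: parents=['F', 'H']
commit F: parents=['A']
commit H: parents=['D']
commit M: parents=['F']

Answer: A F D H E M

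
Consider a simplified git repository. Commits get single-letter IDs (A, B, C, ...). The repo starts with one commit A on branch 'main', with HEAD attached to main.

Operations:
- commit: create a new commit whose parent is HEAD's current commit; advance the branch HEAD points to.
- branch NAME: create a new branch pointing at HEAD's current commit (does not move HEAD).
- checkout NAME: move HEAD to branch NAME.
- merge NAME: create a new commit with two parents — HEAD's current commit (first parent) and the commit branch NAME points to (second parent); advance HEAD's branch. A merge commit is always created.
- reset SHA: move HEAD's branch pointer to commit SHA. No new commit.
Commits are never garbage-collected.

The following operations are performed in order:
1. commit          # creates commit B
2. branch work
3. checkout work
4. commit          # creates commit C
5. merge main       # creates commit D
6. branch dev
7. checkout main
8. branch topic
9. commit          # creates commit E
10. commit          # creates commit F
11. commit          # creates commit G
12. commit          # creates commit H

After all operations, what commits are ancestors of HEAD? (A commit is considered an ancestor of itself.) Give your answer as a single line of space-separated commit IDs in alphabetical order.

After op 1 (commit): HEAD=main@B [main=B]
After op 2 (branch): HEAD=main@B [main=B work=B]
After op 3 (checkout): HEAD=work@B [main=B work=B]
After op 4 (commit): HEAD=work@C [main=B work=C]
After op 5 (merge): HEAD=work@D [main=B work=D]
After op 6 (branch): HEAD=work@D [dev=D main=B work=D]
After op 7 (checkout): HEAD=main@B [dev=D main=B work=D]
After op 8 (branch): HEAD=main@B [dev=D main=B topic=B work=D]
After op 9 (commit): HEAD=main@E [dev=D main=E topic=B work=D]
After op 10 (commit): HEAD=main@F [dev=D main=F topic=B work=D]
After op 11 (commit): HEAD=main@G [dev=D main=G topic=B work=D]
After op 12 (commit): HEAD=main@H [dev=D main=H topic=B work=D]

Answer: A B E F G H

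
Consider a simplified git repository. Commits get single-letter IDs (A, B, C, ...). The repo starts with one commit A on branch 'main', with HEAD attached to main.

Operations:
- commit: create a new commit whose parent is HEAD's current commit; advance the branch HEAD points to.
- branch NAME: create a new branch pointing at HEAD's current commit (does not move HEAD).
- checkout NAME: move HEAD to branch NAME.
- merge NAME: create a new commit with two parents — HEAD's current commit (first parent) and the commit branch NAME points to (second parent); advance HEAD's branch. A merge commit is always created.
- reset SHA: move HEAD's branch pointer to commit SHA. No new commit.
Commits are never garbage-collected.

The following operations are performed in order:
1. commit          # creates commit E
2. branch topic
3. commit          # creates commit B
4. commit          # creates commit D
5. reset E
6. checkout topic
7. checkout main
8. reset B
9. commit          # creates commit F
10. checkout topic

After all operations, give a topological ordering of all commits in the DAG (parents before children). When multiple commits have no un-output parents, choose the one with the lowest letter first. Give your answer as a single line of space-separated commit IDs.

Answer: A E B D F

Derivation:
After op 1 (commit): HEAD=main@E [main=E]
After op 2 (branch): HEAD=main@E [main=E topic=E]
After op 3 (commit): HEAD=main@B [main=B topic=E]
After op 4 (commit): HEAD=main@D [main=D topic=E]
After op 5 (reset): HEAD=main@E [main=E topic=E]
After op 6 (checkout): HEAD=topic@E [main=E topic=E]
After op 7 (checkout): HEAD=main@E [main=E topic=E]
After op 8 (reset): HEAD=main@B [main=B topic=E]
After op 9 (commit): HEAD=main@F [main=F topic=E]
After op 10 (checkout): HEAD=topic@E [main=F topic=E]
commit A: parents=[]
commit B: parents=['E']
commit D: parents=['B']
commit E: parents=['A']
commit F: parents=['B']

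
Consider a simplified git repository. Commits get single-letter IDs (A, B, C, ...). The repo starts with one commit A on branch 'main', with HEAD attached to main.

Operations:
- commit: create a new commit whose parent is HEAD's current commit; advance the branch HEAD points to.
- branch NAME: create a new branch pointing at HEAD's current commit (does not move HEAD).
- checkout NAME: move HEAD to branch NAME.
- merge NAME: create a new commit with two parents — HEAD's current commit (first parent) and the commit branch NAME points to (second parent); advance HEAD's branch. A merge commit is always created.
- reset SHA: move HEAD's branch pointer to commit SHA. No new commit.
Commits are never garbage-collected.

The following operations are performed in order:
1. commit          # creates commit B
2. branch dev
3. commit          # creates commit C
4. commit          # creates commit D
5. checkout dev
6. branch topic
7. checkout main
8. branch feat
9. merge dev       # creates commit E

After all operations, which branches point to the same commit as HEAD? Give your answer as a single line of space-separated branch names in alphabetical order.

After op 1 (commit): HEAD=main@B [main=B]
After op 2 (branch): HEAD=main@B [dev=B main=B]
After op 3 (commit): HEAD=main@C [dev=B main=C]
After op 4 (commit): HEAD=main@D [dev=B main=D]
After op 5 (checkout): HEAD=dev@B [dev=B main=D]
After op 6 (branch): HEAD=dev@B [dev=B main=D topic=B]
After op 7 (checkout): HEAD=main@D [dev=B main=D topic=B]
After op 8 (branch): HEAD=main@D [dev=B feat=D main=D topic=B]
After op 9 (merge): HEAD=main@E [dev=B feat=D main=E topic=B]

Answer: main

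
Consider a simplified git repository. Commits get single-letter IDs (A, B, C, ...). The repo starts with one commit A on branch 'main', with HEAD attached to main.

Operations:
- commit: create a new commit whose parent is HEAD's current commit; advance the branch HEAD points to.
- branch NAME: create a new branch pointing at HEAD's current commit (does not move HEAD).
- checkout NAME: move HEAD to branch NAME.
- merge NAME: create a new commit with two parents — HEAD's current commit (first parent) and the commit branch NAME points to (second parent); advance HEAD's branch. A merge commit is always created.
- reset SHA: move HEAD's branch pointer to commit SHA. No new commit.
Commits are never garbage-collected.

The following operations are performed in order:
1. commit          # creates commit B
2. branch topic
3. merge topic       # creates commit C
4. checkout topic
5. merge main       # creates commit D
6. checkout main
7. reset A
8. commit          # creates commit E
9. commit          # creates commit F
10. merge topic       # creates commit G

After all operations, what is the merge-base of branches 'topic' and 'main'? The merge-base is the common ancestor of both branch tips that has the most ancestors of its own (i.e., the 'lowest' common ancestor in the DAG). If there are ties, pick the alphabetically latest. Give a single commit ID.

Answer: D

Derivation:
After op 1 (commit): HEAD=main@B [main=B]
After op 2 (branch): HEAD=main@B [main=B topic=B]
After op 3 (merge): HEAD=main@C [main=C topic=B]
After op 4 (checkout): HEAD=topic@B [main=C topic=B]
After op 5 (merge): HEAD=topic@D [main=C topic=D]
After op 6 (checkout): HEAD=main@C [main=C topic=D]
After op 7 (reset): HEAD=main@A [main=A topic=D]
After op 8 (commit): HEAD=main@E [main=E topic=D]
After op 9 (commit): HEAD=main@F [main=F topic=D]
After op 10 (merge): HEAD=main@G [main=G topic=D]
ancestors(topic=D): ['A', 'B', 'C', 'D']
ancestors(main=G): ['A', 'B', 'C', 'D', 'E', 'F', 'G']
common: ['A', 'B', 'C', 'D']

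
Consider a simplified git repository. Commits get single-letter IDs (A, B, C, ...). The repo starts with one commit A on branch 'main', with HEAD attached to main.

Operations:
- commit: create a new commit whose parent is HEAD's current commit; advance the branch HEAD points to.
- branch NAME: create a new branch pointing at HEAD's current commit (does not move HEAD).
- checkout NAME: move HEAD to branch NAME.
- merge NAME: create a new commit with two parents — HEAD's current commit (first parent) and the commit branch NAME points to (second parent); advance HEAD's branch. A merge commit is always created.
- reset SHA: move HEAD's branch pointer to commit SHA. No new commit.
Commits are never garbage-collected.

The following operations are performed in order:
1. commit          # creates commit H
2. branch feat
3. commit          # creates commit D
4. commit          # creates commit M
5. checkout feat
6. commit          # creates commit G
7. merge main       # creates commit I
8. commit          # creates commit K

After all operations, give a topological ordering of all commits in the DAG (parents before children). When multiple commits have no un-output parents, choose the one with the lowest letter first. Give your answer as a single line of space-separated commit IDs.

After op 1 (commit): HEAD=main@H [main=H]
After op 2 (branch): HEAD=main@H [feat=H main=H]
After op 3 (commit): HEAD=main@D [feat=H main=D]
After op 4 (commit): HEAD=main@M [feat=H main=M]
After op 5 (checkout): HEAD=feat@H [feat=H main=M]
After op 6 (commit): HEAD=feat@G [feat=G main=M]
After op 7 (merge): HEAD=feat@I [feat=I main=M]
After op 8 (commit): HEAD=feat@K [feat=K main=M]
commit A: parents=[]
commit D: parents=['H']
commit G: parents=['H']
commit H: parents=['A']
commit I: parents=['G', 'M']
commit K: parents=['I']
commit M: parents=['D']

Answer: A H D G M I K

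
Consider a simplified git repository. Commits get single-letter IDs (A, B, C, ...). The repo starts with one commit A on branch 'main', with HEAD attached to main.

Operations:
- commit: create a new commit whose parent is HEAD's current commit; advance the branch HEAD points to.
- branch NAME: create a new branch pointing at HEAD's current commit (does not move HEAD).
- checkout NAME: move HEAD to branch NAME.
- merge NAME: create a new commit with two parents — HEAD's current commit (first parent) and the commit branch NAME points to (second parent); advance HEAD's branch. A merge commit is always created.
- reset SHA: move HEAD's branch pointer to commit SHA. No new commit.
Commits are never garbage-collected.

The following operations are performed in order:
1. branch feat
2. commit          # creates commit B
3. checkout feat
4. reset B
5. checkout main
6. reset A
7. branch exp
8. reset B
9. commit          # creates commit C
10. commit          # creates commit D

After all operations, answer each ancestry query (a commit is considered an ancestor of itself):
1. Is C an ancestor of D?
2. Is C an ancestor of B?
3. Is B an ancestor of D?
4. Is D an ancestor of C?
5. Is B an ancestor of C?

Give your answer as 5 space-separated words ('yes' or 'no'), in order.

After op 1 (branch): HEAD=main@A [feat=A main=A]
After op 2 (commit): HEAD=main@B [feat=A main=B]
After op 3 (checkout): HEAD=feat@A [feat=A main=B]
After op 4 (reset): HEAD=feat@B [feat=B main=B]
After op 5 (checkout): HEAD=main@B [feat=B main=B]
After op 6 (reset): HEAD=main@A [feat=B main=A]
After op 7 (branch): HEAD=main@A [exp=A feat=B main=A]
After op 8 (reset): HEAD=main@B [exp=A feat=B main=B]
After op 9 (commit): HEAD=main@C [exp=A feat=B main=C]
After op 10 (commit): HEAD=main@D [exp=A feat=B main=D]
ancestors(D) = {A,B,C,D}; C in? yes
ancestors(B) = {A,B}; C in? no
ancestors(D) = {A,B,C,D}; B in? yes
ancestors(C) = {A,B,C}; D in? no
ancestors(C) = {A,B,C}; B in? yes

Answer: yes no yes no yes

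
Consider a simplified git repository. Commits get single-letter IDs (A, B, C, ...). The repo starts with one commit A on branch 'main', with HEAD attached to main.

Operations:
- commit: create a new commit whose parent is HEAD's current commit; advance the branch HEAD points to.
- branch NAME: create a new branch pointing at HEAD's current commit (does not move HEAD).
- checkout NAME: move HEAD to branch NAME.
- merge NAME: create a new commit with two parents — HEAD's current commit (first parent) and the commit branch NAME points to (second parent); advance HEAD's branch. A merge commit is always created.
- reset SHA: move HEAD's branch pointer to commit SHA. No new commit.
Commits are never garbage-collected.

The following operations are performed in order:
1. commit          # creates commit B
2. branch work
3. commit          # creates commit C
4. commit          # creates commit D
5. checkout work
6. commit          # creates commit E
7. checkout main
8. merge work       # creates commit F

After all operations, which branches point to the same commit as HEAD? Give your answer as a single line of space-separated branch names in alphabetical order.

Answer: main

Derivation:
After op 1 (commit): HEAD=main@B [main=B]
After op 2 (branch): HEAD=main@B [main=B work=B]
After op 3 (commit): HEAD=main@C [main=C work=B]
After op 4 (commit): HEAD=main@D [main=D work=B]
After op 5 (checkout): HEAD=work@B [main=D work=B]
After op 6 (commit): HEAD=work@E [main=D work=E]
After op 7 (checkout): HEAD=main@D [main=D work=E]
After op 8 (merge): HEAD=main@F [main=F work=E]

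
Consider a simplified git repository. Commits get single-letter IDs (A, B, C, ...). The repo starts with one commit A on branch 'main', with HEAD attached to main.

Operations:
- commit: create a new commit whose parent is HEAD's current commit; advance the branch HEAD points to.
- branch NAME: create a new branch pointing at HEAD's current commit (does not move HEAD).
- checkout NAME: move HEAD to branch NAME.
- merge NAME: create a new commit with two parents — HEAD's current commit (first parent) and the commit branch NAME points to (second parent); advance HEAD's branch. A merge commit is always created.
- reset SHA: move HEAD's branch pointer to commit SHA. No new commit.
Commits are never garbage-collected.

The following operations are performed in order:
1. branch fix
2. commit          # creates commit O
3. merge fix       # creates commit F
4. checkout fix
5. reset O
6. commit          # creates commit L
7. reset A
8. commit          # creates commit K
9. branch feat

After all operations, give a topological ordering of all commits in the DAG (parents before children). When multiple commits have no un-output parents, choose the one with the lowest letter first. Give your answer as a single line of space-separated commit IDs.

After op 1 (branch): HEAD=main@A [fix=A main=A]
After op 2 (commit): HEAD=main@O [fix=A main=O]
After op 3 (merge): HEAD=main@F [fix=A main=F]
After op 4 (checkout): HEAD=fix@A [fix=A main=F]
After op 5 (reset): HEAD=fix@O [fix=O main=F]
After op 6 (commit): HEAD=fix@L [fix=L main=F]
After op 7 (reset): HEAD=fix@A [fix=A main=F]
After op 8 (commit): HEAD=fix@K [fix=K main=F]
After op 9 (branch): HEAD=fix@K [feat=K fix=K main=F]
commit A: parents=[]
commit F: parents=['O', 'A']
commit K: parents=['A']
commit L: parents=['O']
commit O: parents=['A']

Answer: A K O F L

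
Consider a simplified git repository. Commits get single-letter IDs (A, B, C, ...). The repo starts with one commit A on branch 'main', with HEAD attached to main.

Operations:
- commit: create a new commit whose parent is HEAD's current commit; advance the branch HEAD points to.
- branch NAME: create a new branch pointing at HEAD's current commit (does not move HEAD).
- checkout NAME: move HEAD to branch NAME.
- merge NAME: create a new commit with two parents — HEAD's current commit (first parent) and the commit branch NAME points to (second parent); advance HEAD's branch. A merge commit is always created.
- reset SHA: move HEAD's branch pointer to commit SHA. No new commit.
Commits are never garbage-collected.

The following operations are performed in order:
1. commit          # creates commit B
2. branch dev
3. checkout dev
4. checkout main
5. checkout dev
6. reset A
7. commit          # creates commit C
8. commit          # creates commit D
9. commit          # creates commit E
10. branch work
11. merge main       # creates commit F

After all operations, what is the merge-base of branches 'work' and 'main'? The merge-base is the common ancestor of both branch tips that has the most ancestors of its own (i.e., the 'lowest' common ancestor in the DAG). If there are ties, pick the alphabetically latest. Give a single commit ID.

Answer: A

Derivation:
After op 1 (commit): HEAD=main@B [main=B]
After op 2 (branch): HEAD=main@B [dev=B main=B]
After op 3 (checkout): HEAD=dev@B [dev=B main=B]
After op 4 (checkout): HEAD=main@B [dev=B main=B]
After op 5 (checkout): HEAD=dev@B [dev=B main=B]
After op 6 (reset): HEAD=dev@A [dev=A main=B]
After op 7 (commit): HEAD=dev@C [dev=C main=B]
After op 8 (commit): HEAD=dev@D [dev=D main=B]
After op 9 (commit): HEAD=dev@E [dev=E main=B]
After op 10 (branch): HEAD=dev@E [dev=E main=B work=E]
After op 11 (merge): HEAD=dev@F [dev=F main=B work=E]
ancestors(work=E): ['A', 'C', 'D', 'E']
ancestors(main=B): ['A', 'B']
common: ['A']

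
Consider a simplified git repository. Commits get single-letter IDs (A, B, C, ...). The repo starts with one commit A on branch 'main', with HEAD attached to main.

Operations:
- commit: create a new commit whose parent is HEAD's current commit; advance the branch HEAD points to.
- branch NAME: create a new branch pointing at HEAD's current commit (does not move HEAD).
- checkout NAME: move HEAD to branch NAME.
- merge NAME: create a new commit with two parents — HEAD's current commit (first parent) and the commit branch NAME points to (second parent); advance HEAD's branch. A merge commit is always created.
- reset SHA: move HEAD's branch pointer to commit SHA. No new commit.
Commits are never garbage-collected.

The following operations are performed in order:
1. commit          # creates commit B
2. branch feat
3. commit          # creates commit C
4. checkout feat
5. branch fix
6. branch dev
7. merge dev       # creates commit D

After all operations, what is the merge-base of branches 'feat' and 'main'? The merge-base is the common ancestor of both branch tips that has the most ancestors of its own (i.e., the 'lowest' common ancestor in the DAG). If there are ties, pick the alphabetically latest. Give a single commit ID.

After op 1 (commit): HEAD=main@B [main=B]
After op 2 (branch): HEAD=main@B [feat=B main=B]
After op 3 (commit): HEAD=main@C [feat=B main=C]
After op 4 (checkout): HEAD=feat@B [feat=B main=C]
After op 5 (branch): HEAD=feat@B [feat=B fix=B main=C]
After op 6 (branch): HEAD=feat@B [dev=B feat=B fix=B main=C]
After op 7 (merge): HEAD=feat@D [dev=B feat=D fix=B main=C]
ancestors(feat=D): ['A', 'B', 'D']
ancestors(main=C): ['A', 'B', 'C']
common: ['A', 'B']

Answer: B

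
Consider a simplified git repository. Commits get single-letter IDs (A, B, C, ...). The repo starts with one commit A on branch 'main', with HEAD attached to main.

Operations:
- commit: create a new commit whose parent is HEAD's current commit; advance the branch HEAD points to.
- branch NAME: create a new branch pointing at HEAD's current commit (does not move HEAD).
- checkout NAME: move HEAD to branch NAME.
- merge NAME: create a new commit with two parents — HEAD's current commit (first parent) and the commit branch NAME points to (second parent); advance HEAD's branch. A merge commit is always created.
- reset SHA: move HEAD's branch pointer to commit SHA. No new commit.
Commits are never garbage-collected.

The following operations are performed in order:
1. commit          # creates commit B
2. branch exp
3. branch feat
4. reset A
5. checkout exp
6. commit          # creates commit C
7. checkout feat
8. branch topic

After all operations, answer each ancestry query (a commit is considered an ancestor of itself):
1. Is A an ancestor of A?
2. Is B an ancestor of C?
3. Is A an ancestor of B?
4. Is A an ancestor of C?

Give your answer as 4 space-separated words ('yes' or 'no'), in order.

Answer: yes yes yes yes

Derivation:
After op 1 (commit): HEAD=main@B [main=B]
After op 2 (branch): HEAD=main@B [exp=B main=B]
After op 3 (branch): HEAD=main@B [exp=B feat=B main=B]
After op 4 (reset): HEAD=main@A [exp=B feat=B main=A]
After op 5 (checkout): HEAD=exp@B [exp=B feat=B main=A]
After op 6 (commit): HEAD=exp@C [exp=C feat=B main=A]
After op 7 (checkout): HEAD=feat@B [exp=C feat=B main=A]
After op 8 (branch): HEAD=feat@B [exp=C feat=B main=A topic=B]
ancestors(A) = {A}; A in? yes
ancestors(C) = {A,B,C}; B in? yes
ancestors(B) = {A,B}; A in? yes
ancestors(C) = {A,B,C}; A in? yes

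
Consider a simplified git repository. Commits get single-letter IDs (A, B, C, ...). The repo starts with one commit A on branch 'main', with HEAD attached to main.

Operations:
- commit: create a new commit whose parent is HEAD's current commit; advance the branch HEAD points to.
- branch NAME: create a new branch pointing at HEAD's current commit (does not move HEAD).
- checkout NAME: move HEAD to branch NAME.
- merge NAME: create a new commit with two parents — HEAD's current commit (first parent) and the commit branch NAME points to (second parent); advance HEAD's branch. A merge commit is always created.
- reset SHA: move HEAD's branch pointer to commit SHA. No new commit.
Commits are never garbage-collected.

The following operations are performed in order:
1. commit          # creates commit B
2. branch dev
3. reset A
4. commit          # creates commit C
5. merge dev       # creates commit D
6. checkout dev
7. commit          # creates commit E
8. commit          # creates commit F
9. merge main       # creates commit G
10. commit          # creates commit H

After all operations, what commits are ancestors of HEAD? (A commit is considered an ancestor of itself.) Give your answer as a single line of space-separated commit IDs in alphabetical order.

Answer: A B C D E F G H

Derivation:
After op 1 (commit): HEAD=main@B [main=B]
After op 2 (branch): HEAD=main@B [dev=B main=B]
After op 3 (reset): HEAD=main@A [dev=B main=A]
After op 4 (commit): HEAD=main@C [dev=B main=C]
After op 5 (merge): HEAD=main@D [dev=B main=D]
After op 6 (checkout): HEAD=dev@B [dev=B main=D]
After op 7 (commit): HEAD=dev@E [dev=E main=D]
After op 8 (commit): HEAD=dev@F [dev=F main=D]
After op 9 (merge): HEAD=dev@G [dev=G main=D]
After op 10 (commit): HEAD=dev@H [dev=H main=D]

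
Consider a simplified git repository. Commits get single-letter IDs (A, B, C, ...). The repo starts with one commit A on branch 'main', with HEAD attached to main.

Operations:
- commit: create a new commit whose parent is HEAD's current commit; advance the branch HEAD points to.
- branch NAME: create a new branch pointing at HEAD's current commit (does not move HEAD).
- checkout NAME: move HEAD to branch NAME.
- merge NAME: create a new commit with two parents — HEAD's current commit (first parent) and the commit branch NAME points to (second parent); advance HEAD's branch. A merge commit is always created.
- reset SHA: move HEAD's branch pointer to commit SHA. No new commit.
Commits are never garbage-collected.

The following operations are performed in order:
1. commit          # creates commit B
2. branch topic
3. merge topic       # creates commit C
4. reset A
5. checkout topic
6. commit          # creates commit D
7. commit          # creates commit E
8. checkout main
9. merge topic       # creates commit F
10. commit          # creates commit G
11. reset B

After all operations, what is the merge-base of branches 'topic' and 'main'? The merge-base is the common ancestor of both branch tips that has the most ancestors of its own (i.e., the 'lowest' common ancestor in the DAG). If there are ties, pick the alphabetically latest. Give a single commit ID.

After op 1 (commit): HEAD=main@B [main=B]
After op 2 (branch): HEAD=main@B [main=B topic=B]
After op 3 (merge): HEAD=main@C [main=C topic=B]
After op 4 (reset): HEAD=main@A [main=A topic=B]
After op 5 (checkout): HEAD=topic@B [main=A topic=B]
After op 6 (commit): HEAD=topic@D [main=A topic=D]
After op 7 (commit): HEAD=topic@E [main=A topic=E]
After op 8 (checkout): HEAD=main@A [main=A topic=E]
After op 9 (merge): HEAD=main@F [main=F topic=E]
After op 10 (commit): HEAD=main@G [main=G topic=E]
After op 11 (reset): HEAD=main@B [main=B topic=E]
ancestors(topic=E): ['A', 'B', 'D', 'E']
ancestors(main=B): ['A', 'B']
common: ['A', 'B']

Answer: B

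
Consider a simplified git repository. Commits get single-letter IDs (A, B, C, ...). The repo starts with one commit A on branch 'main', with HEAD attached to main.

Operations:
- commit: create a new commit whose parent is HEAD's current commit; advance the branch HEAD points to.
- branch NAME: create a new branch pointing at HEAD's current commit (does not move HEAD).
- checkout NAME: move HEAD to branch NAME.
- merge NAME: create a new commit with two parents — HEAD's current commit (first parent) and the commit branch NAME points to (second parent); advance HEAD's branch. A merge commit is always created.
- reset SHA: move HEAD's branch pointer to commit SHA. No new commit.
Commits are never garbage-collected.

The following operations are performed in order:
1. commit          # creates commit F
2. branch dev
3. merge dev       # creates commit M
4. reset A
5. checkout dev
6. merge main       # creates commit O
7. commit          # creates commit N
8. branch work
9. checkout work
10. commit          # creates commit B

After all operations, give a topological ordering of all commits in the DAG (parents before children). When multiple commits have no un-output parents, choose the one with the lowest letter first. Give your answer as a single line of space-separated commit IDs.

Answer: A F M O N B

Derivation:
After op 1 (commit): HEAD=main@F [main=F]
After op 2 (branch): HEAD=main@F [dev=F main=F]
After op 3 (merge): HEAD=main@M [dev=F main=M]
After op 4 (reset): HEAD=main@A [dev=F main=A]
After op 5 (checkout): HEAD=dev@F [dev=F main=A]
After op 6 (merge): HEAD=dev@O [dev=O main=A]
After op 7 (commit): HEAD=dev@N [dev=N main=A]
After op 8 (branch): HEAD=dev@N [dev=N main=A work=N]
After op 9 (checkout): HEAD=work@N [dev=N main=A work=N]
After op 10 (commit): HEAD=work@B [dev=N main=A work=B]
commit A: parents=[]
commit B: parents=['N']
commit F: parents=['A']
commit M: parents=['F', 'F']
commit N: parents=['O']
commit O: parents=['F', 'A']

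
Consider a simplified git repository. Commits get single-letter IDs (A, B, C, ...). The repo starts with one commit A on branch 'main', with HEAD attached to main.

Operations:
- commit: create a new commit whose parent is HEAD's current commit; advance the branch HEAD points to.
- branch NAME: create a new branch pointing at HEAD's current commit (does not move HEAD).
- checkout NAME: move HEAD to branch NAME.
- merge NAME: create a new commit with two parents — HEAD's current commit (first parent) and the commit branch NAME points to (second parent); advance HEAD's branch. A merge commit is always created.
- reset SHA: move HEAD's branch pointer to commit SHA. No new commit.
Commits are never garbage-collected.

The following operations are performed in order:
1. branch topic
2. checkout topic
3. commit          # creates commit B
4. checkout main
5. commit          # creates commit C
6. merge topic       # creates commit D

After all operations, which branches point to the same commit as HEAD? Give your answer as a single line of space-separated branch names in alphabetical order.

After op 1 (branch): HEAD=main@A [main=A topic=A]
After op 2 (checkout): HEAD=topic@A [main=A topic=A]
After op 3 (commit): HEAD=topic@B [main=A topic=B]
After op 4 (checkout): HEAD=main@A [main=A topic=B]
After op 5 (commit): HEAD=main@C [main=C topic=B]
After op 6 (merge): HEAD=main@D [main=D topic=B]

Answer: main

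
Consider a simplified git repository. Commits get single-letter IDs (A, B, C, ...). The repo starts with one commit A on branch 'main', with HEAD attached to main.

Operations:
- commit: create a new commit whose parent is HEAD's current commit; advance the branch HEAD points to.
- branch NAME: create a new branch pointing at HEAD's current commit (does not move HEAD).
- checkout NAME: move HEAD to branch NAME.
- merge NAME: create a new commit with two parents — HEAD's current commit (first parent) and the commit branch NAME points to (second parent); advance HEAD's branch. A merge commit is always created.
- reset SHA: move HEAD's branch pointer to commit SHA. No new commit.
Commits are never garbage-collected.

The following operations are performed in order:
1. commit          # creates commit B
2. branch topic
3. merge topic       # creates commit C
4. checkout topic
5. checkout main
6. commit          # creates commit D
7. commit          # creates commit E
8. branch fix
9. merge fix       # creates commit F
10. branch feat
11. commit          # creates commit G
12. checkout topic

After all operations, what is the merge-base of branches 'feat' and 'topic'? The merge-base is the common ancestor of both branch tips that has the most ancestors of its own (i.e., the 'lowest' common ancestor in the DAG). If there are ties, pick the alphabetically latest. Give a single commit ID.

Answer: B

Derivation:
After op 1 (commit): HEAD=main@B [main=B]
After op 2 (branch): HEAD=main@B [main=B topic=B]
After op 3 (merge): HEAD=main@C [main=C topic=B]
After op 4 (checkout): HEAD=topic@B [main=C topic=B]
After op 5 (checkout): HEAD=main@C [main=C topic=B]
After op 6 (commit): HEAD=main@D [main=D topic=B]
After op 7 (commit): HEAD=main@E [main=E topic=B]
After op 8 (branch): HEAD=main@E [fix=E main=E topic=B]
After op 9 (merge): HEAD=main@F [fix=E main=F topic=B]
After op 10 (branch): HEAD=main@F [feat=F fix=E main=F topic=B]
After op 11 (commit): HEAD=main@G [feat=F fix=E main=G topic=B]
After op 12 (checkout): HEAD=topic@B [feat=F fix=E main=G topic=B]
ancestors(feat=F): ['A', 'B', 'C', 'D', 'E', 'F']
ancestors(topic=B): ['A', 'B']
common: ['A', 'B']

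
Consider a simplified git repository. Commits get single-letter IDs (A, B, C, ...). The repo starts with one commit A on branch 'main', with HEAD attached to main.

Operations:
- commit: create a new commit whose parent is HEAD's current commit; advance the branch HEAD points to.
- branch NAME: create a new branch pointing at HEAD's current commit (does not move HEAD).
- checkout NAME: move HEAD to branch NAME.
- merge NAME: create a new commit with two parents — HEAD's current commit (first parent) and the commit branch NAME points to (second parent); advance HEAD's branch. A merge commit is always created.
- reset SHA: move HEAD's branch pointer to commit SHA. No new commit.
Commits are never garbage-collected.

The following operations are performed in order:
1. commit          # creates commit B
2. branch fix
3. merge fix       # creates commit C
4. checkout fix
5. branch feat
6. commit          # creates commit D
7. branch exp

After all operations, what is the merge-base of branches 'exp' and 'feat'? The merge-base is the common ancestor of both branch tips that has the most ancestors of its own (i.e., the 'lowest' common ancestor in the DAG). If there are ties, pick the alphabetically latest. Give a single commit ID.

After op 1 (commit): HEAD=main@B [main=B]
After op 2 (branch): HEAD=main@B [fix=B main=B]
After op 3 (merge): HEAD=main@C [fix=B main=C]
After op 4 (checkout): HEAD=fix@B [fix=B main=C]
After op 5 (branch): HEAD=fix@B [feat=B fix=B main=C]
After op 6 (commit): HEAD=fix@D [feat=B fix=D main=C]
After op 7 (branch): HEAD=fix@D [exp=D feat=B fix=D main=C]
ancestors(exp=D): ['A', 'B', 'D']
ancestors(feat=B): ['A', 'B']
common: ['A', 'B']

Answer: B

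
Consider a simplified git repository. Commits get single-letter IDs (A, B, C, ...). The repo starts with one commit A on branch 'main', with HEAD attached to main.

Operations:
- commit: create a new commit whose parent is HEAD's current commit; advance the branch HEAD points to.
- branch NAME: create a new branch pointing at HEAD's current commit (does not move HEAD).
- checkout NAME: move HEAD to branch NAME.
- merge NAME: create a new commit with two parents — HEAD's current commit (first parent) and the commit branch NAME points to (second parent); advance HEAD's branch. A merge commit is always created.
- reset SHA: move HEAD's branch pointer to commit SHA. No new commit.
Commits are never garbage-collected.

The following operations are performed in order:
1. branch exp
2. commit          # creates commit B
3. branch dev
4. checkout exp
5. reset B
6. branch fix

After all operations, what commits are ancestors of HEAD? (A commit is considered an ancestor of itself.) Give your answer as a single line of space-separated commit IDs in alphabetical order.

Answer: A B

Derivation:
After op 1 (branch): HEAD=main@A [exp=A main=A]
After op 2 (commit): HEAD=main@B [exp=A main=B]
After op 3 (branch): HEAD=main@B [dev=B exp=A main=B]
After op 4 (checkout): HEAD=exp@A [dev=B exp=A main=B]
After op 5 (reset): HEAD=exp@B [dev=B exp=B main=B]
After op 6 (branch): HEAD=exp@B [dev=B exp=B fix=B main=B]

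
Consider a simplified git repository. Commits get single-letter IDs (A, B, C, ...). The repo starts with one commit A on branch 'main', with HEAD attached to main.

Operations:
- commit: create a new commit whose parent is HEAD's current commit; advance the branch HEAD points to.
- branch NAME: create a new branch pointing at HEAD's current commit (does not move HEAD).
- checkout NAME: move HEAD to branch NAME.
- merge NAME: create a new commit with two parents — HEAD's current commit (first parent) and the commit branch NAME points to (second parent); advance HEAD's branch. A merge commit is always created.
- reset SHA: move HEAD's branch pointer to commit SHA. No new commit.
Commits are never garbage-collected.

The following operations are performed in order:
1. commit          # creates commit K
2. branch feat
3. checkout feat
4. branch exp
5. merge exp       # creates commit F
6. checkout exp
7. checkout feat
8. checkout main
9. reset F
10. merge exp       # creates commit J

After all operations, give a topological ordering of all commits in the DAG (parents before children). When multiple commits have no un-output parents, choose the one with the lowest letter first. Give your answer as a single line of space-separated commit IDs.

Answer: A K F J

Derivation:
After op 1 (commit): HEAD=main@K [main=K]
After op 2 (branch): HEAD=main@K [feat=K main=K]
After op 3 (checkout): HEAD=feat@K [feat=K main=K]
After op 4 (branch): HEAD=feat@K [exp=K feat=K main=K]
After op 5 (merge): HEAD=feat@F [exp=K feat=F main=K]
After op 6 (checkout): HEAD=exp@K [exp=K feat=F main=K]
After op 7 (checkout): HEAD=feat@F [exp=K feat=F main=K]
After op 8 (checkout): HEAD=main@K [exp=K feat=F main=K]
After op 9 (reset): HEAD=main@F [exp=K feat=F main=F]
After op 10 (merge): HEAD=main@J [exp=K feat=F main=J]
commit A: parents=[]
commit F: parents=['K', 'K']
commit J: parents=['F', 'K']
commit K: parents=['A']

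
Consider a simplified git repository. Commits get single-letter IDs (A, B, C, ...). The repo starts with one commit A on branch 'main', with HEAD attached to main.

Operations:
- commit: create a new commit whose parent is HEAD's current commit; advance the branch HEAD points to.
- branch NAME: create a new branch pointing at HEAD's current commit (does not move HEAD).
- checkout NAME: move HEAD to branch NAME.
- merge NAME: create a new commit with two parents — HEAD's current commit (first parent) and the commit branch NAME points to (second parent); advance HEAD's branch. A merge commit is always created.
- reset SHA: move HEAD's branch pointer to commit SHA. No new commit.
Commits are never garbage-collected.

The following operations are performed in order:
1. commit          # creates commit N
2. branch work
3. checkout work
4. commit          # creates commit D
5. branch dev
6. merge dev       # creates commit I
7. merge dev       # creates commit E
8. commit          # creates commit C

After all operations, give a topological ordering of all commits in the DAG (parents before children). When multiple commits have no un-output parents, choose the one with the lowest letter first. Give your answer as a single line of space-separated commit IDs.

After op 1 (commit): HEAD=main@N [main=N]
After op 2 (branch): HEAD=main@N [main=N work=N]
After op 3 (checkout): HEAD=work@N [main=N work=N]
After op 4 (commit): HEAD=work@D [main=N work=D]
After op 5 (branch): HEAD=work@D [dev=D main=N work=D]
After op 6 (merge): HEAD=work@I [dev=D main=N work=I]
After op 7 (merge): HEAD=work@E [dev=D main=N work=E]
After op 8 (commit): HEAD=work@C [dev=D main=N work=C]
commit A: parents=[]
commit C: parents=['E']
commit D: parents=['N']
commit E: parents=['I', 'D']
commit I: parents=['D', 'D']
commit N: parents=['A']

Answer: A N D I E C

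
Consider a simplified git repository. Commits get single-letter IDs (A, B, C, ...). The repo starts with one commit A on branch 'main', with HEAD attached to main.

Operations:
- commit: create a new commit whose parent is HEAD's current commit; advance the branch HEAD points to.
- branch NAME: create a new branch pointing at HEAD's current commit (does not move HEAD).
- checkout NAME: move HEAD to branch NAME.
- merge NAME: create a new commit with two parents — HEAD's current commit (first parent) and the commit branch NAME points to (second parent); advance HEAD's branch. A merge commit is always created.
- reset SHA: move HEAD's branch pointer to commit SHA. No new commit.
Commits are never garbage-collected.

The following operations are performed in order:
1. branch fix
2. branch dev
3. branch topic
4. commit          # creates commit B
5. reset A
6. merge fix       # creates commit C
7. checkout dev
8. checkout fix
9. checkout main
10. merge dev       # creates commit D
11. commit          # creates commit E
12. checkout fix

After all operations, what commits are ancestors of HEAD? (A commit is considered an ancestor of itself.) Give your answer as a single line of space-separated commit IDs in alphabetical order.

Answer: A

Derivation:
After op 1 (branch): HEAD=main@A [fix=A main=A]
After op 2 (branch): HEAD=main@A [dev=A fix=A main=A]
After op 3 (branch): HEAD=main@A [dev=A fix=A main=A topic=A]
After op 4 (commit): HEAD=main@B [dev=A fix=A main=B topic=A]
After op 5 (reset): HEAD=main@A [dev=A fix=A main=A topic=A]
After op 6 (merge): HEAD=main@C [dev=A fix=A main=C topic=A]
After op 7 (checkout): HEAD=dev@A [dev=A fix=A main=C topic=A]
After op 8 (checkout): HEAD=fix@A [dev=A fix=A main=C topic=A]
After op 9 (checkout): HEAD=main@C [dev=A fix=A main=C topic=A]
After op 10 (merge): HEAD=main@D [dev=A fix=A main=D topic=A]
After op 11 (commit): HEAD=main@E [dev=A fix=A main=E topic=A]
After op 12 (checkout): HEAD=fix@A [dev=A fix=A main=E topic=A]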